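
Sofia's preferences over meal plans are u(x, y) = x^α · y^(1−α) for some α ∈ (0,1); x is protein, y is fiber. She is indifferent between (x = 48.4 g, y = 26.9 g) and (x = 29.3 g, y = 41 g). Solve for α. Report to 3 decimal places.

Set the two utilities equal: 48.4^α·26.9^(1−α) = 29.3^α·41^(1−α).
(48.4/29.3)^α = (41/26.9)^(1−α); take logs: α·ln(48.4/29.3) = (1−α)·ln(41/26.9), i.e. α·0.501912 = (1−α)·0.421446.
Thus α·(0.923358) = 0.421446, so α = 0.421446/0.923358 ≈ 0.456.

α ≈ 0.456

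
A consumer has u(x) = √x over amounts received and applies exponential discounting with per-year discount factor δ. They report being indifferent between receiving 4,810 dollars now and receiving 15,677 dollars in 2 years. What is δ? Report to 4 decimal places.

The payoff in 2 years is discounted by δ^2, so u(4810) = δ^2·u(15677) and δ^2 = u(4810)/u(15677).
With u(x) = √x: δ^2 = √4810/√15677 = √(4810/15677) = 0.55391.
So δ = 0.55391^(1/2) ≈ 0.7443.

δ ≈ 0.7443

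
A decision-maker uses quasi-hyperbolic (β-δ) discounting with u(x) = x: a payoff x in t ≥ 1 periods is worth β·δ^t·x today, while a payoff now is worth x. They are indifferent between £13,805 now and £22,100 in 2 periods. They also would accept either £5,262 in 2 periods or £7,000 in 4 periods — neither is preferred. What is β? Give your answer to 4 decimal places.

β ≈ 0.8310

The second indifference involves only future payoffs, so β cancels: β·δ^2·5262 = β·δ^4·7000, giving δ^2 = 5262/7000 = 0.75171, so δ = 0.86701.
Substituting δ into 13805 = β·δ^2·22100: β = 13805/(16612.886) ≈ 0.8310.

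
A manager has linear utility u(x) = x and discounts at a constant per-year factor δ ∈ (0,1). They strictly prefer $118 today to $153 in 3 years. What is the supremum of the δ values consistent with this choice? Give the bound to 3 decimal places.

δ < 0.917

Comparing present values: 118 > δ^3·153.
Hence δ^3 < 118/153 = 0.77124, and x ↦ x^(1/3) is increasing on (0,∞).
δ < 0.77124^(1/3) = 0.917.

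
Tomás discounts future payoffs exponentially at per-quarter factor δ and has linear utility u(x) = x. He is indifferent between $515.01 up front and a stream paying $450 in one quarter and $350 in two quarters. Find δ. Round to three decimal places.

δ ≈ 0.730

Equating present values: 515.01 = 450δ + 350δ².
So 350δ² + 450δ − 515.01 = 0.
By the quadratic formula (taking the positive root), δ = (−450 + √923514.00) / 700 ≈ 0.730.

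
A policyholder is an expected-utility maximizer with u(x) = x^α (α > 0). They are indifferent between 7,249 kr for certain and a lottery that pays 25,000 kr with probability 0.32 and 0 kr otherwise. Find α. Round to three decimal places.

EU(lottery) = 0.32·25000^α + 0.68·0 = 0.32·25000^α.
Indifference: 7249^α = 0.32·25000^α, so (7249/25000)^α = 0.32.
Take logs: α = ln 0.32 / ln(7249/25000) ≈ 0.92037.

α ≈ 0.920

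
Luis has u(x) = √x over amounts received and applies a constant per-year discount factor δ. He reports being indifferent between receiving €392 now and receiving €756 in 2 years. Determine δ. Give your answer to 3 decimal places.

δ ≈ 0.849

Indifference means u(392) = δ^2 · u(756), so δ^2 = u(392)/u(756).
With u(x) = √x: δ^2 = √392/√756 = √(392/756) = 0.72008.
Taking the square root: δ = 0.72008^(1/2) ≈ 0.849.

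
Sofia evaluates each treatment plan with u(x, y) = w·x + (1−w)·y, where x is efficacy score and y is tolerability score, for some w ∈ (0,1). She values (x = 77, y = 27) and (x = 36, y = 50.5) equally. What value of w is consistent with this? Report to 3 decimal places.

u(77,27) = u(36,50.5) means w·77 + (1−w)·27 = w·36 + (1−w)·50.5.
w·(77−36) = (1−w)·(50.5−27), i.e. w·41 = (1−w)·23.5.
So w/(1−w) = 23.5/41 = 0.5732, giving w = 23.5/(41+23.5) = 0.364.

w = 0.364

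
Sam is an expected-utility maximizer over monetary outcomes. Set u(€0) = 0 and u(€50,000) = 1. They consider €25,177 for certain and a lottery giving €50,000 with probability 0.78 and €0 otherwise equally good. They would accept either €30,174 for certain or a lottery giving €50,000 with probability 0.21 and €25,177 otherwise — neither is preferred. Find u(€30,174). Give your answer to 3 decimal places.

0.826

From the first indifference, u(€25,177) = 0.78·u(€50,000) + 0.22·u(€0) = 0.78·1 + 0.22·0 = 0.78.
The second indifference gives u(€30,174) = 0.21·u(€50,000) + 0.79·u(€25,177) = 0.21·1.00 + 0.79·0.78 = 0.8262.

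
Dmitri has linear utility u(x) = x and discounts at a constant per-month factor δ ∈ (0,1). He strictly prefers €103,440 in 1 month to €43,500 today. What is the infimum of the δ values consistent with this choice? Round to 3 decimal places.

δ > 0.421

The preference means 43500 < δ·103440.
So δ > 43500/103440 = 0.42053.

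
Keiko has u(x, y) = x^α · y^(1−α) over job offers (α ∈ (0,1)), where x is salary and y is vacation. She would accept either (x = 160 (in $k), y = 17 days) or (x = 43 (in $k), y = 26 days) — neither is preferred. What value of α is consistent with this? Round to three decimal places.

Set the two utilities equal: 160^α·17^(1−α) = 43^α·26^(1−α).
Rearrange to (160/43)^α = (26/17)^(1−α) and take logs: α·1.313974 = (1−α)·0.424883.
Thus α·(1.738857) = 0.424883, so α = 0.424883/1.738857 ≈ 0.244.

α ≈ 0.244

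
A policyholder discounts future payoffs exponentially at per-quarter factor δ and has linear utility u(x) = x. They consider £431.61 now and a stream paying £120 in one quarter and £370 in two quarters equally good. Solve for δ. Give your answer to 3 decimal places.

The stream is worth 120δ + 370δ² today, so 120δ + 370δ² = 431.61.
So 370δ² + 120δ − 431.61 = 0.
δ = (−120 + √(120² + 4·370·431.61)) / (2·370) = (−120 + √653182.80) / 740 ≈ 0.930.

δ ≈ 0.930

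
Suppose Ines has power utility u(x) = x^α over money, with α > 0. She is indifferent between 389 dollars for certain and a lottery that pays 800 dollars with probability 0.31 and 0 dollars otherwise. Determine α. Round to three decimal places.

α ≈ 1.624

Since u(0) = 0, the lottery's EU is 0.31·800^α.
Indifference: 389^α = 0.31·800^α, so (389/800)^α = 0.31.
α = ln(0.31) / ln(389/800) = -1.171183/-0.721032 ≈ 1.624.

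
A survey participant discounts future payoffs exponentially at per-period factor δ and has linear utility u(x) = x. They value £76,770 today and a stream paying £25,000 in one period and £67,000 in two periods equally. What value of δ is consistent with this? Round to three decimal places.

δ ≈ 0.900

Present value of the stream is 25000·δ + 67000·δ². Indifference gives 25000δ + 67000δ² = 76770.
That is, 67000δ² + 25000δ − 76770 = 0, a quadratic in δ.
By the quadratic formula (taking the positive root), δ = (−25000 + √21199360000.00) / 134000 ≈ 0.900.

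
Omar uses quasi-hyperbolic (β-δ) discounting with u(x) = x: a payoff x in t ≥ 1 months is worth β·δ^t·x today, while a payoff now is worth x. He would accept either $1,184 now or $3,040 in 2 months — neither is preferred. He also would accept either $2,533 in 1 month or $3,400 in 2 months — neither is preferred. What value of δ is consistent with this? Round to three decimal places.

δ ≈ 0.745

Both payoffs in the second observation are in the future, so β drops out: δ^1·2533 = δ^2·3400 ⇒ δ = 2533/3400 = 0.74500.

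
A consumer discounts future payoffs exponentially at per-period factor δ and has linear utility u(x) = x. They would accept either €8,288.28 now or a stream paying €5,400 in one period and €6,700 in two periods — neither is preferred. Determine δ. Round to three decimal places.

δ ≈ 0.780

The stream is worth 5400δ + 6700δ² today, so 5400δ + 6700δ² = 8288.28.
So 6700δ² + 5400δ − 8288.28 = 0.
δ = (−5400 + √(5400² + 4·6700·8288.28)) / (2·6700) = (−5400 + √251285904.00) / 13400 ≈ 0.780.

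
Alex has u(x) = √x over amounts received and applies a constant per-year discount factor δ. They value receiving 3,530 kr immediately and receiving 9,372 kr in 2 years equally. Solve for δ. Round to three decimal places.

δ ≈ 0.783

Indifference means u(3530) = δ^2 · u(9372), so δ^2 = u(3530)/u(9372).
Since u(x) = √x, δ^2 = √(3530/9372) = 0.61372.
Hence δ = (0.61372)^(1/2) = 0.78340.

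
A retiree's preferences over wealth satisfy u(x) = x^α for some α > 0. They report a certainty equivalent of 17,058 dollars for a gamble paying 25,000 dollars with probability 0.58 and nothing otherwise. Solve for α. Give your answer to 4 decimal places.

The lottery's expected utility is 0.58·u(25000) + 0.42·u(0) = 0.58·25000^α (since u(0) = 0 for α > 0).
Setting u(17058) equal to that: 17058^α = 0.58·25000^α ⇒ (17058/25000)^α = 0.58.
Take logs: α = ln 0.58 / ln(17058/25000) ≈ 1.425030.

α ≈ 1.4250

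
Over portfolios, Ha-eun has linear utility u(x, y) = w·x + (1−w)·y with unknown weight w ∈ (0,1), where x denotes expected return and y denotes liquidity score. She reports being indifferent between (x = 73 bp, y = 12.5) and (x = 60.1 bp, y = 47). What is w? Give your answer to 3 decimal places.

Indifference: w·73 + (1−w)·12.5 = w·60.1 + (1−w)·47.
Rearranging, 12.9·w − 34.5·(1−w) = 0.
The marginal rate of substitution is 34.5/12.9, so w = 34.5/(12.9+34.5) = 0.728.

w = 0.728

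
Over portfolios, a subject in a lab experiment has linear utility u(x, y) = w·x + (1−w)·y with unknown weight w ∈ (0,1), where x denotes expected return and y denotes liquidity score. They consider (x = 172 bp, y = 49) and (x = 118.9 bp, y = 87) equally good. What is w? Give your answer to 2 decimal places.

Indifference: w·172 + (1−w)·49 = w·118.9 + (1−w)·87.
Rearranging, 53.1·w − 38·(1−w) = 0.
The marginal rate of substitution is 38/53.1, so w = 38/(53.1+38) = 0.42.

w = 0.42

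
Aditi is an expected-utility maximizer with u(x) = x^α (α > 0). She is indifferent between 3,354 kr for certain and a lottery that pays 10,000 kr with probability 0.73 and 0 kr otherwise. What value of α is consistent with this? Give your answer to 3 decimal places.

EU(lottery) = 0.73·10000^α + 0.27·0 = 0.73·10000^α.
Indifference: 3354^α = 0.73·10000^α, so (3354/10000)^α = 0.73.
α = ln(0.73) / ln(3354/10000) = -0.314711/-1.092431 ≈ 0.288.

α ≈ 0.288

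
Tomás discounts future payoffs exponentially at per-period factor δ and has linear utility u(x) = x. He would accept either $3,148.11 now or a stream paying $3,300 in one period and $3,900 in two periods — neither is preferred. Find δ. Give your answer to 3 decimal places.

Equating present values: 3148.11 = 3300δ + 3900δ².
That is, 3900δ² + 3300δ − 3148.11 = 0, a quadratic in δ.
By the quadratic formula (taking the positive root), δ = (−3300 + √60000516.00) / 7800 ≈ 0.570.

δ ≈ 0.570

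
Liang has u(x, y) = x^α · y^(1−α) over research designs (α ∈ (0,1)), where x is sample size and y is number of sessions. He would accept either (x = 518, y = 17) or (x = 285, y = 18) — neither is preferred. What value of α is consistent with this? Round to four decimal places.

α ≈ 0.0873

The Cobb–Douglas utilities coincide, so 518^α·17^(1−α) = 285^α·18^(1−α).
Taking logs: α·ln 518 + (1−α)·ln 17 = α·ln 285 + (1−α)·ln 18, i.e. α·0.5974861 = (1−α)·0.0571584.
Thus α·(0.6546445) = 0.0571584, so α = 0.0571584/0.6546445 ≈ 0.0873.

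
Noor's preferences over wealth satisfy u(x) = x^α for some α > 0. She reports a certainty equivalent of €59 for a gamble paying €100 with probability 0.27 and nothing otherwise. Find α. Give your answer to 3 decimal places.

The lottery's expected utility is 0.27·u(100) + 0.73·u(0) = 0.27·100^α (since u(0) = 0 for α > 0).
Indifference: 59^α = 0.27·100^α, so (59/100)^α = 0.27.
α = ln(0.27) / ln(59/100) = -1.309333/-0.527633 ≈ 2.482.

α ≈ 2.482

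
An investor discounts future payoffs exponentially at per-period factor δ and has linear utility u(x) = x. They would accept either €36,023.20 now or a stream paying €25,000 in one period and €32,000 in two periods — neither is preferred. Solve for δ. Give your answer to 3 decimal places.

δ ≈ 0.740

Present value of the stream is 25000·δ + 32000·δ². Indifference gives 25000δ + 32000δ² = 36023.20.
Rearranged: 32000δ² + 25000δ − 36023.20 = 0.
By the quadratic formula (taking the positive root), δ = (−25000 + √5235969600.00) / 64000 ≈ 0.740.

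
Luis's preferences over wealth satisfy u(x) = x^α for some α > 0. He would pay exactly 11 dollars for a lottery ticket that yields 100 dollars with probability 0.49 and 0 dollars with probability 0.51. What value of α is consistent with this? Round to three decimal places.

α ≈ 0.323

Since u(0) = 0, the lottery's EU is 0.49·100^α.
Indifference: 11^α = 0.49·100^α, so (11/100)^α = 0.49.
Taking logs: α·ln(11/100) = ln(0.49), so α = -0.713350 / -2.207275 ≈ 0.323.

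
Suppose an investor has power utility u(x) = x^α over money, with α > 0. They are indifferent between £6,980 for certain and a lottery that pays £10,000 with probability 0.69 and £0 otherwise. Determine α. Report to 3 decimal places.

α ≈ 1.032

The lottery's expected utility is 0.69·u(10000) + 0.31·u(0) = 0.69·10000^α (since u(0) = 0 for α > 0).
Setting u(6980) equal to that: 6980^α = 0.69·10000^α ⇒ (6980/10000)^α = 0.69.
Take logs: α = ln 0.69 / ln(6980/10000) ≈ 1.03206.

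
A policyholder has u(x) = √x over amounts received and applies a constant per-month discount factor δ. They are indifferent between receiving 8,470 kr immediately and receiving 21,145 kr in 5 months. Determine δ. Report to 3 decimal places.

δ ≈ 0.913

Equating discounted utilities: u(8470) = δ^5·u(21145) ⇒ δ^5 = u(8470)/u(21145).
With u(x) = √x: δ^5 = √8470/√21145 = √(8470/21145) = 0.63290.
So δ = 0.63290^(1/5) ≈ 0.913.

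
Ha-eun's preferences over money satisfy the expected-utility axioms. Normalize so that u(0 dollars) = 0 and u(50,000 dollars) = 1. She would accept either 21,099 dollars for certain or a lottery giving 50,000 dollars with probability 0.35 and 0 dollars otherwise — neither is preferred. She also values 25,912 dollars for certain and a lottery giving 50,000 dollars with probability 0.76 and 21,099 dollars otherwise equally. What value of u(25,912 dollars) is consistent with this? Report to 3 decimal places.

First, u(21,099 dollars) = 0.35·u(50,000 dollars) + 0.65·u(0 dollars) = 0.35.
The second indifference gives u(25,912 dollars) = 0.76·u(50,000 dollars) + 0.24·u(21,099 dollars) = 0.76·1.00 + 0.24·0.35 = 0.8440.

0.844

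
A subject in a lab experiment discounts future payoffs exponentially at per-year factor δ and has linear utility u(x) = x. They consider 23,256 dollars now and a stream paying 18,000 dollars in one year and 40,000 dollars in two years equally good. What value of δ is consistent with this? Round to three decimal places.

δ ≈ 0.570

Present value of the stream is 18000·δ + 40000·δ². Indifference gives 18000δ + 40000δ² = 23256.
So 40000δ² + 18000δ − 23256 = 0.
δ = (−18000 + √(18000² + 4·40000·23256)) / (2·40000) = (−18000 + √4044960000.00) / 80000 ≈ 0.570.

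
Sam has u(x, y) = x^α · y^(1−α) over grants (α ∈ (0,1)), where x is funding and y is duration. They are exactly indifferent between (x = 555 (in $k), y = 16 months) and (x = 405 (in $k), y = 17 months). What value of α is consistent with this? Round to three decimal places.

α ≈ 0.161

Set the two utilities equal: 555^α·16^(1−α) = 405^α·17^(1−α).
Rearrange to (555/405)^α = (17/16)^(1−α) and take logs: α·0.315081 = (1−α)·0.060625.
Thus α·(0.375706) = 0.060625, so α = 0.060625/0.375706 ≈ 0.161.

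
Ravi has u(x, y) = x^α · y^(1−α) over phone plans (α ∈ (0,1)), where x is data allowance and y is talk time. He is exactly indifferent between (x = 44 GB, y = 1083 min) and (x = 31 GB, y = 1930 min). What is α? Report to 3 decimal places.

The Cobb–Douglas utilities coincide, so 44^α·1083^(1−α) = 31^α·1930^(1−α).
Rearrange to (44/31)^α = (1930/1083)^(1−α) and take logs: α·0.350202 = (1−α)·0.577785.
With A = 0.350202 and B = 0.577785: α·A = (1−α)·B, so α = B/(A+B) = 0.577785/0.927987 ≈ 0.623.

α ≈ 0.623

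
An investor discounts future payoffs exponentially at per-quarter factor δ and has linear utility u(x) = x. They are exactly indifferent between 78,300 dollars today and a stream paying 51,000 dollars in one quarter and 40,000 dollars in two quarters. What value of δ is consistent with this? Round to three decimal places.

Present value of the stream is 51000·δ + 40000·δ². Indifference gives 51000δ + 40000δ² = 78300.
So 40000δ² + 51000δ − 78300 = 0.
The positive root is δ = [−51000 + √(51000² + 4·40000·78300)] / (2·40000) = (−51000 + 123000.000)/80000 ≈ 0.900.

δ ≈ 0.900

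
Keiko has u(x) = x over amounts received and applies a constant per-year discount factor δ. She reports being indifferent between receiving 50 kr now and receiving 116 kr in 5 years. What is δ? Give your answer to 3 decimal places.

The payoff in 5 years is discounted by δ^5, so u(50) = δ^5·u(116) and δ^5 = u(50)/u(116).
With u(x) = x: δ^5 = 50/116 = 0.43103.
So δ = 0.43103^(1/5) ≈ 0.845.

δ ≈ 0.845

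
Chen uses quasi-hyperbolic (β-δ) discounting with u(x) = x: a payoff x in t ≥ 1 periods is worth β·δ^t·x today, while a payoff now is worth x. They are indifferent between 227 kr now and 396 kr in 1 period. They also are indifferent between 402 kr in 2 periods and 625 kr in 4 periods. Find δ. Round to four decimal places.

From the later pair, β·δ^2·402 = β·δ^4·625; dividing through, δ^2 = 402/625 = 0.64320, so δ = 0.80200.

δ ≈ 0.8020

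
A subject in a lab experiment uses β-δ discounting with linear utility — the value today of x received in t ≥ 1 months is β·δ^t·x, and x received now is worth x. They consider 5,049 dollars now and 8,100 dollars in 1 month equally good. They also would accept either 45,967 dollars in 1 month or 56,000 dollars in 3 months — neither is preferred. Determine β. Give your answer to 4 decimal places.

β ≈ 0.6880

Both payoffs in the second observation are in the future, so β drops out: δ^1·45967 = δ^3·56000 ⇒ δ^2 = 45967/56000 = 0.82084, so δ = 0.90600.
Now use the now-vs-future pair: 5049 = β·δ·8100 gives β = 5049/(0.90600·8100) ≈ 0.6880.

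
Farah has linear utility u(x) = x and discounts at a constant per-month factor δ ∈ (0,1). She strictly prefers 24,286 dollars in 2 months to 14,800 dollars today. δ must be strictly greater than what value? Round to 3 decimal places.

δ > 0.781

Under u(x) = x this choice says 14800 < δ^2·24286.
Hence δ^2 > 14800/24286 = 0.60940, and x ↦ x^(1/2) is increasing on (0,∞).
δ > 0.60940^(1/2) = 0.781.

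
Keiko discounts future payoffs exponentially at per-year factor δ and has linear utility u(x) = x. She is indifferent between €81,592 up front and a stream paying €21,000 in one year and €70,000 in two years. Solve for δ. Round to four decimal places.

Present value of the stream is 21000·δ + 70000·δ². Indifference gives 21000δ + 70000δ² = 81592.
So 70000δ² + 21000δ − 81592 = 0.
By the quadratic formula (taking the positive root), δ = (−21000 + √23286760000.00) / 140000 ≈ 0.9400.

δ ≈ 0.9400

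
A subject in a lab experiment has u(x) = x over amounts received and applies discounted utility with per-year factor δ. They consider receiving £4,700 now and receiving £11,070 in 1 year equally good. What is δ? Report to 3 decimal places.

Equating discounted utilities: u(4700) = δ·u(11070) ⇒ δ = u(4700)/u(11070).
With u(x) = x: δ = 4700/11070 = 0.42457.

δ ≈ 0.425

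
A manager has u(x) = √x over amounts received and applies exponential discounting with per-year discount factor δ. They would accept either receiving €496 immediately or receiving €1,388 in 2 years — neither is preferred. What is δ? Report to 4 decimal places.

Equating discounted utilities: u(496) = δ^2·u(1388) ⇒ δ^2 = u(496)/u(1388).
With u(x) = √x: δ^2 = √496/√1388 = √(496/1388) = 0.59779.
Taking the square root: δ = 0.59779^(1/2) ≈ 0.7732.

δ ≈ 0.7732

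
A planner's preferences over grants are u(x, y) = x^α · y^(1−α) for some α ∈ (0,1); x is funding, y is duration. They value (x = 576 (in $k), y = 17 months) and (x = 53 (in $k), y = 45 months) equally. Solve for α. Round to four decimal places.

α ≈ 0.2898

Set the two utilities equal: 576^α·17^(1−α) = 53^α·45^(1−α).
Taking logs: α·ln 576 + (1−α)·ln 17 = α·ln 53 + (1−α)·ln 45, i.e. α·2.3858157 = (1−α)·0.9734491.
Thus α·(3.3592648) = 0.9734491, so α = 0.9734491/3.3592648 ≈ 0.2898.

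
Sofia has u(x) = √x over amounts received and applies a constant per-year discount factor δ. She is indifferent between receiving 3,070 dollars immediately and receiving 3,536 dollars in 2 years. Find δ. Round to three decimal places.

δ ≈ 0.965

Indifference means u(3070) = δ^2 · u(3536), so δ^2 = u(3070)/u(3536).
Since u(x) = √x, δ^2 = √(3070/3536) = 0.93178.
So δ = 0.93178^(1/2) ≈ 0.965.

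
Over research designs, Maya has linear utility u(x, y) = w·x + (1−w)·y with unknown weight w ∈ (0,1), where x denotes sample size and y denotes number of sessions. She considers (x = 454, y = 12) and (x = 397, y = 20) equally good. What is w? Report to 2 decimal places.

w = 0.12

Indifference: w·454 + (1−w)·12 = w·397 + (1−w)·20.
Rearranging, 57·w − 8·(1−w) = 0.
Hence w = 8/(57+8) = 8/65 = 0.12.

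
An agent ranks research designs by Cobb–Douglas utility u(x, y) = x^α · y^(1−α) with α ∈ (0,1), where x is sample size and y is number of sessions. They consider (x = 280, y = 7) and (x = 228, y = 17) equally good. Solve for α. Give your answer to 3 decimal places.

α ≈ 0.812

Indifference: 280^α · 7^(1−α) = 228^α · 17^(1−α).
(280/228)^α = (17/7)^(1−α); take logs: α·ln(280/228) = (1−α)·ln(17/7), i.e. α·0.205444 = (1−α)·0.887303.
With A = 0.205444 and B = 0.887303: α·A = (1−α)·B, so α = B/(A+B) = 0.887303/1.092747 ≈ 0.812.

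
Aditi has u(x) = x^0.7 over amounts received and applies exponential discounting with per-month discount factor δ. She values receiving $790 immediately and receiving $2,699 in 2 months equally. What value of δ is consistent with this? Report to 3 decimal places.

δ ≈ 0.651

Equating discounted utilities: u(790) = δ^2·u(2699) ⇒ δ^2 = u(790)/u(2699).
Since u(x) = x^0.7, δ^2 = (790/2699)^0.7 = 0.29270^0.7 = 0.42315.
Taking the square root: δ = 0.42315^(1/2) ≈ 0.651.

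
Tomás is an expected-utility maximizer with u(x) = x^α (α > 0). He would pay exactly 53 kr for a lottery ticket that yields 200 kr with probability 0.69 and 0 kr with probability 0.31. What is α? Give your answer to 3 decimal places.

α ≈ 0.279

EU(lottery) = 0.69·200^α + 0.31·0 = 0.69·200^α.
Setting u(53) equal to that: 53^α = 0.69·200^α ⇒ (53/200)^α = 0.69.
Take logs: α = ln 0.69 / ln(53/200) ≈ 0.27941.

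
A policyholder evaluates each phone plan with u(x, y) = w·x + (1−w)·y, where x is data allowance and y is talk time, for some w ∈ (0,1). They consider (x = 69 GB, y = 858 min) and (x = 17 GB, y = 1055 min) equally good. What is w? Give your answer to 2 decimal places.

Equating utilities: w·69 + (1−w)·858 = w·17 + (1−w)·1055.
Rearranging, 52·w − 197·(1−w) = 0.
Hence w = 197/(52+197) = 197/249 = 0.79.

w = 0.79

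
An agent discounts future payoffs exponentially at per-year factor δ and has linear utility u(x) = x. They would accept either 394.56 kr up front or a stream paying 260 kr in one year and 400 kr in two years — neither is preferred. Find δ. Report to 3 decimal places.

δ ≈ 0.720

Equating present values: 394.56 = 260δ + 400δ².
That is, 400δ² + 260δ − 394.56 = 0, a quadratic in δ.
The positive root is δ = [−260 + √(260² + 4·400·394.56)] / (2·400) = (−260 + 836.000)/800 ≈ 0.720.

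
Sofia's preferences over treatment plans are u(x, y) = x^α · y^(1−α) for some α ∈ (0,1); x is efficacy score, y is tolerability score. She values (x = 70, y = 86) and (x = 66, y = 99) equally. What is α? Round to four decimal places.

α ≈ 0.7052

Set the two utilities equal: 70^α·86^(1−α) = 66^α·99^(1−α).
(70/66)^α = (99/86)^(1−α); take logs: α·ln(70/66) = (1−α)·ln(99/86), i.e. α·0.0588405 = (1−α)·0.1407726.
Thus α·(0.1996131) = 0.1407726, so α = 0.1407726/0.1996131 ≈ 0.7052.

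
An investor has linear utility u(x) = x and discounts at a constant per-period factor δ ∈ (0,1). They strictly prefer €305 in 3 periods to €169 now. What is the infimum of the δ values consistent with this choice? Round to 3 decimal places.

The preference means 169 < δ^3·305.
Dividing by 305: δ^3 > 0.55410. Both sides are positive, so the cube root keeps the direction.
δ > 0.55410^(1/3) = 0.821.

δ > 0.821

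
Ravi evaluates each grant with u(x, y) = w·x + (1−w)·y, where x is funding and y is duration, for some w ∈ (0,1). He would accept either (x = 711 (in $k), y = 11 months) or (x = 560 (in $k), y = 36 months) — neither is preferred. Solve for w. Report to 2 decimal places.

u(711,11) = u(560,36) means w·711 + (1−w)·11 = w·560 + (1−w)·36.
w·(711−560) = (1−w)·(36−11), i.e. w·151 = (1−w)·25.
Hence w = 25/(151+25) = 25/176 = 0.14.

w = 0.14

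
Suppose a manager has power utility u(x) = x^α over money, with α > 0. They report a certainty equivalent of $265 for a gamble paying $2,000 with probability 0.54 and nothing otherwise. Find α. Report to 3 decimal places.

α ≈ 0.305

The lottery's expected utility is 0.54·u(2000) + 0.46·u(0) = 0.54·2000^α (since u(0) = 0 for α > 0).
Equating: 265^α = 0.54·2000^α, i.e. 0.1325^α = 0.54.
Take logs: α = ln 0.54 / ln(265/2000) ≈ 0.30487.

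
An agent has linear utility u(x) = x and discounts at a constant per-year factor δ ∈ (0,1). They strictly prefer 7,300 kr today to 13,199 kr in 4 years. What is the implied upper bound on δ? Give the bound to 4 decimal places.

δ < 0.8624

Under u(x) = x this choice says 7300 > δ^4·13199.
Hence δ^4 < 7300/13199 = 0.55307, and x ↦ x^(1/4) is increasing on (0,∞).
δ < (7300/13199)^(1/4) ≈ 0.8624.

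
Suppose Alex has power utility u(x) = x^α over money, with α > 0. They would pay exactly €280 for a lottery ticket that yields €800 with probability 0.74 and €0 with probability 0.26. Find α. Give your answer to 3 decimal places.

EU(lottery) = 0.74·800^α + 0.26·0 = 0.74·800^α.
Equating: 280^α = 0.74·800^α, i.e. 0.3500^α = 0.74.
Take logs: α = ln 0.74 / ln(280/800) ≈ 0.28682.

α ≈ 0.287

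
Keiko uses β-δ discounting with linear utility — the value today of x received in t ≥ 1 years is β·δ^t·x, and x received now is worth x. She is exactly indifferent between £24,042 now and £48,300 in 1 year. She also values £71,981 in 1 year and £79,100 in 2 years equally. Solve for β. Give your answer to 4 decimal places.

The second indifference involves only future payoffs, so β cancels: β·δ^1·71981 = β·δ^2·79100, giving δ = 71981/79100 = 0.91000.
The first indifference: 24042 = β·δ·48300, so β = 24042/(δ·48300) = 24042/(0.91000·48300) ≈ 0.5470.

β ≈ 0.5470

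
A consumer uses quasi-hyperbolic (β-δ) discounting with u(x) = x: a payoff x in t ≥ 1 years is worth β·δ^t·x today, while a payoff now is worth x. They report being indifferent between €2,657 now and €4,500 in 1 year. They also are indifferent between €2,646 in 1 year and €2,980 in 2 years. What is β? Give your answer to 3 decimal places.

β ≈ 0.665

From the later pair, β·δ^1·2646 = β·δ^2·2980; dividing through, δ = 2646/2980 = 0.88792.
Substituting δ into 2657 = β·δ·4500: β = 2657/(3995.638) ≈ 0.665.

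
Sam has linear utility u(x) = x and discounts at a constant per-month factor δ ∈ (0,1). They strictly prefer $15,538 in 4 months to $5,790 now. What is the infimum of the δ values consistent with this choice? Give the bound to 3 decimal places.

Under u(x) = x this choice says 5790 < δ^4·15538.
Dividing by 15538: δ^4 > 0.37263. Both sides are positive, so the 4th root keeps the direction.
δ > (5790/15538)^(1/4) ≈ 0.781.

δ > 0.781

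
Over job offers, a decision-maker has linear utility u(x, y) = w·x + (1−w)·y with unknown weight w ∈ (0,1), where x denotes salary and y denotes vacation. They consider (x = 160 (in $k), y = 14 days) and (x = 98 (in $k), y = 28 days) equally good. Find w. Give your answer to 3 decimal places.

w = 0.184

Indifference: w·160 + (1−w)·14 = w·98 + (1−w)·28.
w·(160−98) = (1−w)·(28−14), i.e. w·62 = (1−w)·14.
The marginal rate of substitution is 14/62, so w = 14/(62+14) = 0.184.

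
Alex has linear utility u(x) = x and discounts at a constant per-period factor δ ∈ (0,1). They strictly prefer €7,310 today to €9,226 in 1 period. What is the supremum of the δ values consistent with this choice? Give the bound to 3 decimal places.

δ < 0.792

Under u(x) = x this choice says 7310 > δ·9226.
Dividing through by 9226 gives δ < 0.79233.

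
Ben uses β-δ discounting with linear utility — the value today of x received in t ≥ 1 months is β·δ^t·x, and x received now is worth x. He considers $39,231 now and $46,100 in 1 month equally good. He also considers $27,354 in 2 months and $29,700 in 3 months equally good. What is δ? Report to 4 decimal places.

δ ≈ 0.9210

Both payoffs in the second observation are in the future, so β drops out: δ^2·27354 = δ^3·29700 ⇒ δ = 27354/29700 = 0.92101.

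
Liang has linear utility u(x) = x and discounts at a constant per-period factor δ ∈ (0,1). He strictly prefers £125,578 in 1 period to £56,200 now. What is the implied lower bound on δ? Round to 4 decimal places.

Comparing present values: 56200 < δ·125578.
So δ > 56200/125578 = 0.44753.

δ > 0.4475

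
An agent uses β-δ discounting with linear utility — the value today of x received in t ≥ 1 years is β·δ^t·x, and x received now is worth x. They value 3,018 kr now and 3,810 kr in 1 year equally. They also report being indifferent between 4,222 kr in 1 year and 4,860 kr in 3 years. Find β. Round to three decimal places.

The second indifference involves only future payoffs, so β cancels: β·δ^1·4222 = β·δ^3·4860, giving δ^2 = 4222/4860 = 0.86872, so δ = 0.93205.
The first indifference: 3018 = β·δ·3810, so β = 3018/(δ·3810) = 3018/(0.93205·3810) ≈ 0.850.

β ≈ 0.850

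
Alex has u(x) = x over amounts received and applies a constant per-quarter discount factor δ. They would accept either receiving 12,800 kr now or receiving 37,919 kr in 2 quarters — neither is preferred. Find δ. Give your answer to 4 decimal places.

δ ≈ 0.5810

The payoff in 2 quarters is discounted by δ^2, so u(12800) = δ^2·u(37919) and δ^2 = u(12800)/u(37919).
With u(x) = x: δ^2 = 12800/37919 = 0.33756.
Taking the square root: δ = 0.33756^(1/2) ≈ 0.5810.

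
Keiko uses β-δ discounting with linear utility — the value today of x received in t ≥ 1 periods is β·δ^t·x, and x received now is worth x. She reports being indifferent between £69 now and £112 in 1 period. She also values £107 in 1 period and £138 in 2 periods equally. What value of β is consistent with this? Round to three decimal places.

Both payoffs in the second observation are in the future, so β drops out: δ^1·107 = δ^2·138 ⇒ δ = 107/138 = 0.77536.
Now use the now-vs-future pair: 69 = β·δ·112 gives β = 69/(0.77536·112) ≈ 0.795.

β ≈ 0.795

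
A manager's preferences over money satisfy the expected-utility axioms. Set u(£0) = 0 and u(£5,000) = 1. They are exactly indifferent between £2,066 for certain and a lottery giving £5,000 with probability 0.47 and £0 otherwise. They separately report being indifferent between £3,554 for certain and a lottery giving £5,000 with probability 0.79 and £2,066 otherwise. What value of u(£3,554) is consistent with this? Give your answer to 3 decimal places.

From the first indifference, u(£2,066) = 0.47·u(£5,000) + 0.53·u(£0) = 0.47·1 + 0.53·0 = 0.47.
Chaining: u(£3,554) = 0.79·1.00 + 0.21·0.47 = 0.8887.

0.889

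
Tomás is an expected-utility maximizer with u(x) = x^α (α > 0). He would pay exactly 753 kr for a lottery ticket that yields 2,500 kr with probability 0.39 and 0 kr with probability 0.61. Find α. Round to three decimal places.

α ≈ 0.785

The lottery's expected utility is 0.39·u(2500) + 0.61·u(0) = 0.39·2500^α (since u(0) = 0 for α > 0).
Setting u(753) equal to that: 753^α = 0.39·2500^α ⇒ (753/2500)^α = 0.39.
Taking logs: α·ln(753/2500) = ln(0.39), so α = -0.941609 / -1.199981 ≈ 0.785.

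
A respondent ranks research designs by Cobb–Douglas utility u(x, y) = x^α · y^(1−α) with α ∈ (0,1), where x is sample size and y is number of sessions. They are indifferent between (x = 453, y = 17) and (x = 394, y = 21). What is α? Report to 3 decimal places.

Set the two utilities equal: 453^α·17^(1−α) = 394^α·21^(1−α).
Taking logs: α·ln 453 + (1−α)·ln 17 = α·ln 394 + (1−α)·ln 21, i.e. α·0.139541 = (1−α)·0.211309.
Thus α·(0.350850) = 0.211309, so α = 0.211309/0.350850 ≈ 0.602.

α ≈ 0.602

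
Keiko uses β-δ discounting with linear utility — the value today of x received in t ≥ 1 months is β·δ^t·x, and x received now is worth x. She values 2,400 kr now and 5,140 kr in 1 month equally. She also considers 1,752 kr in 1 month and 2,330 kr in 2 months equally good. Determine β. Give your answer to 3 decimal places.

β ≈ 0.621

The second indifference involves only future payoffs, so β cancels: β·δ^1·1752 = β·δ^2·2330, giving δ = 1752/2330 = 0.75193.
Now use the now-vs-future pair: 2400 = β·δ·5140 gives β = 2400/(0.75193·5140) ≈ 0.621.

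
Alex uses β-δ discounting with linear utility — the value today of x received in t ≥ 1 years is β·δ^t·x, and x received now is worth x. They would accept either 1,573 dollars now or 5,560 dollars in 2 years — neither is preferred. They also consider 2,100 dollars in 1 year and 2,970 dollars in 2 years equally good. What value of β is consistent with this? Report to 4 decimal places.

β ≈ 0.5659

The second indifference involves only future payoffs, so β cancels: β·δ^1·2100 = β·δ^2·2970, giving δ = 2100/2970 = 0.70707.
Now use the now-vs-future pair: 1573 = β·δ^2·5560 gives β = 1573/(0.49995·5560) ≈ 0.5659.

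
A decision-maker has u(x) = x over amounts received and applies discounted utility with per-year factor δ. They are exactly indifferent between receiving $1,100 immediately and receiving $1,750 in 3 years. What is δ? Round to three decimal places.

δ ≈ 0.857

The payoff in 3 years is discounted by δ^3, so u(1100) = δ^3·u(1750) and δ^3 = u(1100)/u(1750).
With u(x) = x: δ^3 = 1100/1750 = 0.62857.
Hence δ = (0.62857)^(1/3) = 0.85661.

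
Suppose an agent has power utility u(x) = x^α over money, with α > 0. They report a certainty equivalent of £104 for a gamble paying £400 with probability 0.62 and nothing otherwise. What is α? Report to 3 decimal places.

The lottery's expected utility is 0.62·u(400) + 0.38·u(0) = 0.62·400^α (since u(0) = 0 for α > 0).
Setting u(104) equal to that: 104^α = 0.62·400^α ⇒ (104/400)^α = 0.62.
Taking logs: α·ln(104/400) = ln(0.62), so α = -0.478036 / -1.347074 ≈ 0.355.

α ≈ 0.355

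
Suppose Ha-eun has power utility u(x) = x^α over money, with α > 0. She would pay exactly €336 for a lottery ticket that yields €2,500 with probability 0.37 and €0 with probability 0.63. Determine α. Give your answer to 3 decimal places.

α ≈ 0.495

The lottery's expected utility is 0.37·u(2500) + 0.63·u(0) = 0.37·2500^α (since u(0) = 0 for α > 0).
Indifference: 336^α = 0.37·2500^α, so (336/2500)^α = 0.37.
α = ln(0.37) / ln(336/2500) = -0.994252/-2.006935 ≈ 0.495.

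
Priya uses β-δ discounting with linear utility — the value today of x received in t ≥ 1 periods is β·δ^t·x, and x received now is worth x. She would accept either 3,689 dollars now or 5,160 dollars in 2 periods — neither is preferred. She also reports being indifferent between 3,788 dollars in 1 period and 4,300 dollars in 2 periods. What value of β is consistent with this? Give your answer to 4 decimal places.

β ≈ 0.9212

The second indifference involves only future payoffs, so β cancels: β·δ^1·3788 = β·δ^2·4300, giving δ = 3788/4300 = 0.88093.
The first indifference: 3689 = β·δ^2·5160, so β = 3689/(δ^2·5160) = 3689/(0.77604·5160) ≈ 0.9212.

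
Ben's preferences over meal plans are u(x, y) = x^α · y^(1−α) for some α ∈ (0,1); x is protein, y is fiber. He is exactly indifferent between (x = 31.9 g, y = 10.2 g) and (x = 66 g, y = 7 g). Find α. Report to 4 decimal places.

α ≈ 0.3412

Indifference: 31.9^α · 10.2^(1−α) = 66^α · 7^(1−α).
(31.9/66)^α = (7/10.2)^(1−α); take logs: α·ln(31.9/66) = (1−α)·ln(7/10.2), i.e. α·-0.7270487 = (1−α)·-0.3764776.
Thus α·(-1.1035263) = -0.3764776, so α = -0.3764776/-1.1035263 ≈ 0.3412.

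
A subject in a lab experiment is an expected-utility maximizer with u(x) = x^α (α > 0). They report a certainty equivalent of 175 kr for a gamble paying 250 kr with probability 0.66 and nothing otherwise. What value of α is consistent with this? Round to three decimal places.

EU(lottery) = 0.66·250^α + 0.34·0 = 0.66·250^α.
Indifference: 175^α = 0.66·250^α, so (175/250)^α = 0.66.
Take logs: α = ln 0.66 / ln(175/250) ≈ 1.16497.

α ≈ 1.165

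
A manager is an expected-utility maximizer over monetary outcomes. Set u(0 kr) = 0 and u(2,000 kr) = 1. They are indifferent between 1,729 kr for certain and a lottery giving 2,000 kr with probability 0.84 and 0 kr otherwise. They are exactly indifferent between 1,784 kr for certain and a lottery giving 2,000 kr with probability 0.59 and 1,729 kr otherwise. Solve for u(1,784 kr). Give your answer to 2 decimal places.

0.93

First, u(1,729 kr) = 0.84·u(2,000 kr) + 0.16·u(0 kr) = 0.84.
Then u(1,784 kr) = 0.59·u(2,000 kr) + 0.41·u(1,729 kr) = 0.59·1.00 + 0.41·0.84 = 0.9344.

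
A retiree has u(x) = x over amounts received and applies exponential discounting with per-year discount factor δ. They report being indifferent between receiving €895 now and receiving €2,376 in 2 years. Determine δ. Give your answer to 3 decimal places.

Equating discounted utilities: u(895) = δ^2·u(2376) ⇒ δ^2 = u(895)/u(2376).
With u(x) = x: δ^2 = 895/2376 = 0.37668.
So δ = 0.37668^(1/2) ≈ 0.614.

δ ≈ 0.614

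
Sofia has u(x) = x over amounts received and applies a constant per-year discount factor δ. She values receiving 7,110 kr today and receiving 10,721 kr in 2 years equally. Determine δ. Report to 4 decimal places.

The payoff in 2 years is discounted by δ^2, so u(7110) = δ^2·u(10721) and δ^2 = u(7110)/u(10721).
With u(x) = x: δ^2 = 7110/10721 = 0.66318.
Hence δ = (0.66318)^(1/2) = 0.814361.

δ ≈ 0.8144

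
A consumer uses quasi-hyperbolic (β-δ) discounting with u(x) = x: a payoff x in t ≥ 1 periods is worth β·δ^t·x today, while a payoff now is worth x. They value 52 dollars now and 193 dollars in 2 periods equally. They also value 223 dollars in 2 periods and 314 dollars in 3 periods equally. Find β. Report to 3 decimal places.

From the later pair, β·δ^2·223 = β·δ^3·314; dividing through, δ = 223/314 = 0.71019.
Substituting δ into 52 = β·δ^2·193: β = 52/(97.344) ≈ 0.534.

β ≈ 0.534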